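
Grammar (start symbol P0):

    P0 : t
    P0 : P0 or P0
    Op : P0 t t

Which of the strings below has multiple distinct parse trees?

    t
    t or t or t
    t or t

t: 1 tree
t or t or t: 2 trees
t or t: 1 tree

t or t or t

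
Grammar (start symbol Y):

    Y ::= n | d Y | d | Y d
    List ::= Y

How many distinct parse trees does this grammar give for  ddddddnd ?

Parse trees for ddddddnd:
  [Y d [Y d [Y d [Y d [Y d [Y d [Y [Y n] d]]]]]]]
  [Y d [Y d [Y d [Y d [Y d [Y [Y d [Y n]] d]]]]]]
  [Y d [Y d [Y d [Y d [Y [Y d [Y d [Y n]]] d]]]]]
  [Y d [Y d [Y d [Y [Y d [Y d [Y d [Y n]]]] d]]]]
  [Y d [Y d [Y [Y d [Y d [Y d [Y d [Y n]]]]] d]]]
  [Y d [Y [Y d [Y d [Y d [Y d [Y d [Y n]]]]]] d]]
  [Y [Y d [Y d [Y d [Y d [Y d [Y d [Y n]]]]]]] d]

7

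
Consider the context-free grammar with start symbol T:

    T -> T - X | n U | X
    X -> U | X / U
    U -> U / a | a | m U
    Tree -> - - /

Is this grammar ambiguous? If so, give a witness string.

Witness: a / a

Derivation 1: T ⇒ X ⇒ U ⇒ U / a ⇒ a / a
Derivation 2: T ⇒ X ⇒ X / U ⇒ U / U ⇒ a / U ⇒ a / a

Two distinct leftmost derivations for the same string.

Ambiguous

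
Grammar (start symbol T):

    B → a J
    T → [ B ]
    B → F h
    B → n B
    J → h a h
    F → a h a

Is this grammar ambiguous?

Ambiguous

Witness: [ a h a h ]

Derivation 1: T ⇒ [ B ] ⇒ [ a J ] ⇒ [ a h a h ]
Derivation 2: T ⇒ [ B ] ⇒ [ F h ] ⇒ [ a h a h ]

Two distinct leftmost derivations for the same string.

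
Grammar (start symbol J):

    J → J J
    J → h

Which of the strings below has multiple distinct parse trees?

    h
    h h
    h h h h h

h h h h h

h: 1 tree
h h: 1 tree
h h h h h: 14 trees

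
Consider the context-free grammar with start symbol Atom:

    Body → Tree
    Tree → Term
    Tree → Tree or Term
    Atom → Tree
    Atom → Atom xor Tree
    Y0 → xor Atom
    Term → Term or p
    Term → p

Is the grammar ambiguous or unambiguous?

Ambiguous

Witness: p or p

Derivation 1: Atom ⇒ Tree ⇒ Term ⇒ Term or p ⇒ p or p
Derivation 2: Atom ⇒ Tree ⇒ Tree or Term ⇒ Term or Term ⇒ p or Term ⇒ p or p

Two distinct leftmost derivations for the same string.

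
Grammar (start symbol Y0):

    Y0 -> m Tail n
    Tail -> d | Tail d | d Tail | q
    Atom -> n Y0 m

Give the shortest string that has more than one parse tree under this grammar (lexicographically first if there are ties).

length 3: no string has ≥2 trees
length 4: m d d n has 2 parse trees

Two derivations of m d d n:
  Y0 ⇒ m Tail n ⇒ m Tail d n ⇒ m d d n
  Y0 ⇒ m Tail n ⇒ m d Tail n ⇒ m d d n

m d d n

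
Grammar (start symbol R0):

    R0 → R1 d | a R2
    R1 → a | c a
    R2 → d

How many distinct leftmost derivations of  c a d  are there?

Parse trees for c a d:
  [R0 [R1 c a] d]

1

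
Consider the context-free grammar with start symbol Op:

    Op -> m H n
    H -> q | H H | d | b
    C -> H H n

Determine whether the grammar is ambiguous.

Ambiguous

Witness: m b b b n

Derivation 1: Op ⇒ m H n ⇒ m H H n ⇒ m H H H n ⇒ m b H H n ⇒ m b b H n ⇒ m b b b n
Derivation 2: Op ⇒ m H n ⇒ m H H n ⇒ m b H n ⇒ m b H H n ⇒ m b b H n ⇒ m b b b n

Two distinct leftmost derivations for the same string.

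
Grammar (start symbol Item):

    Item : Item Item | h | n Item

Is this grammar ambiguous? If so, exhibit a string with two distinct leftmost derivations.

Ambiguous

Witness: h h h

Derivation 1: Item ⇒ Item Item ⇒ Item Item Item ⇒ h Item Item ⇒ h h Item ⇒ h h h
Derivation 2: Item ⇒ Item Item ⇒ h Item ⇒ h Item Item ⇒ h h Item ⇒ h h h

Two distinct leftmost derivations for the same string.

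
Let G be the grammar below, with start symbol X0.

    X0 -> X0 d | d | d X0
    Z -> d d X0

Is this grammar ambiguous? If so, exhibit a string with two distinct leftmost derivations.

Witness: d d

Derivation 1: X0 ⇒ X0 d ⇒ d d
Derivation 2: X0 ⇒ d X0 ⇒ d d

Two distinct leftmost derivations for the same string.

Ambiguous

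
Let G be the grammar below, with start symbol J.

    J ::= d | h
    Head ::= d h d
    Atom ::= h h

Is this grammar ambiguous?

Unambiguous

Only J is reachable from J; ignoring the rest: The reachable rules are right-linear with at most one rule per (nonterminal, next-terminal) pair. Each input token forces the next rule, so parsing is deterministic.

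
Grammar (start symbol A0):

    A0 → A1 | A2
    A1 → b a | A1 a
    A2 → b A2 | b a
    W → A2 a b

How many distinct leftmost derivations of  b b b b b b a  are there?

Parse trees for b b b b b b a:
  [A0 [A2 b [A2 b [A2 b [A2 b [A2 b [A2 b a]]]]]]]

1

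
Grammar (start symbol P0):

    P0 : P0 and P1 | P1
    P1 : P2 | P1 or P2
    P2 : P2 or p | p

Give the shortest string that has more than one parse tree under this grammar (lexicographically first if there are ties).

length 1: no string has ≥2 trees
length 3: p or p has 2 parse trees

Two derivations of p or p:
  P0 ⇒ P1 ⇒ P2 ⇒ P2 or p ⇒ p or p
  P0 ⇒ P1 ⇒ P1 or P2 ⇒ P2 or P2 ⇒ p or P2 ⇒ p or p

p or p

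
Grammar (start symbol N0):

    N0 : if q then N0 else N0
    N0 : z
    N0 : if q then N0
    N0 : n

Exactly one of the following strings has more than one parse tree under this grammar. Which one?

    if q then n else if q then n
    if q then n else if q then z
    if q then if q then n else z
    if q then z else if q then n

if q then n else if q then n: 1 tree
if q then n else if q then z: 1 tree
if q then if q then n else z: 2 trees
if q then z else if q then n: 1 tree

if q then if q then n else z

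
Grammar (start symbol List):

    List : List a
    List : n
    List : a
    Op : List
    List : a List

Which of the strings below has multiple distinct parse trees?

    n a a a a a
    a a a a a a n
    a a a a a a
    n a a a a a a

n a a a a a: 1 tree
a a a a a a n: 1 tree
a a a a a a: 32 trees
n a a a a a a: 1 tree

a a a a a a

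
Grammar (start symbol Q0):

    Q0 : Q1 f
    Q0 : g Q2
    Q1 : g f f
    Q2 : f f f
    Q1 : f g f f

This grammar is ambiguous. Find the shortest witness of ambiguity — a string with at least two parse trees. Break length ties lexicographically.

length 4: g f f f has 2 parse trees

Two derivations of g f f f:
  Q0 ⇒ Q1 f ⇒ g f f f
  Q0 ⇒ g Q2 ⇒ g f f f

g f f f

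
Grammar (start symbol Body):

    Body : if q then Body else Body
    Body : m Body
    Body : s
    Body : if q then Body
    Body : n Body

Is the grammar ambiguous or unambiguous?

Witness: if q then if q then s else s

Derivation 1: Body ⇒ if q then Body else Body ⇒ if q then if q then Body else Body ⇒ if q then if q then s else Body ⇒ if q then if q then s else s
Derivation 2: Body ⇒ if q then Body ⇒ if q then if q then Body else Body ⇒ if q then if q then s else Body ⇒ if q then if q then s else s

Two distinct leftmost derivations for the same string.

Ambiguous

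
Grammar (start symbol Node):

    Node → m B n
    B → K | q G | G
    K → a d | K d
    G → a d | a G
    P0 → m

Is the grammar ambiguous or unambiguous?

Witness: m a d n

Derivation 1: Node ⇒ m B n ⇒ m K n ⇒ m a d n
Derivation 2: Node ⇒ m B n ⇒ m G n ⇒ m a d n

Two distinct leftmost derivations for the same string.

Ambiguous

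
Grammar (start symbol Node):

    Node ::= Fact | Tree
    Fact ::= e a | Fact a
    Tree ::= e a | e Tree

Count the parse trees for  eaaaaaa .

1

Parse trees for eaaaaaa:
  [Node [Fact [Fact [Fact [Fact [Fact [Fact e a] a] a] a] a] a]]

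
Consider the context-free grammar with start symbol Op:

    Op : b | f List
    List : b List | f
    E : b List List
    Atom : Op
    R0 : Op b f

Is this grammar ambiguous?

Unambiguous

(E, Atom, R0 are unreachable from Op, so their rules don't affect L(Op).) The reachable rules are right-linear with at most one rule per (nonterminal, next-terminal) pair. Each input token forces the next rule, so parsing is deterministic.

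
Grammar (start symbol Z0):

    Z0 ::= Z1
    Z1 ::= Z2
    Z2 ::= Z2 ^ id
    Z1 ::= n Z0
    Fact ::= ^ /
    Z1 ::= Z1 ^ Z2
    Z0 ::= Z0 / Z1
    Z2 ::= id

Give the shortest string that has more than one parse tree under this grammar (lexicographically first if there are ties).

length 1: no string has ≥2 trees
length 2: no string has ≥2 trees
length 3: id ^ id has 2 parse trees

Two derivations of id ^ id:
  Z0 ⇒ Z1 ⇒ Z2 ⇒ Z2 ^ id ⇒ id ^ id
  Z0 ⇒ Z1 ⇒ Z1 ^ Z2 ⇒ Z2 ^ Z2 ⇒ id ^ Z2 ⇒ id ^ id

id ^ id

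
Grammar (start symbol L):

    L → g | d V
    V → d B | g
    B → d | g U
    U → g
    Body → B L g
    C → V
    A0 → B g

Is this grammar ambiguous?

Unambiguous

(Body, C, A0 are unreachable from L, so their rules don't affect L(L).) The reachable rules are right-linear with at most one rule per (nonterminal, next-terminal) pair. Each input token forces the next rule, so parsing is deterministic.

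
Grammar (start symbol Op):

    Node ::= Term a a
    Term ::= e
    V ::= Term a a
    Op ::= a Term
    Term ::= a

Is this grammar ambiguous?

Unambiguous

Only Op, Term are reachable from Op; ignoring the rest: The reachable rules are right-linear with at most one rule per (nonterminal, next-terminal) pair. Each input token forces the next rule, so parsing is deterministic.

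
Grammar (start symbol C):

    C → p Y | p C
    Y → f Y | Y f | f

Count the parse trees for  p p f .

Parse trees for p p f:
  [C p [C p [Y f]]]

1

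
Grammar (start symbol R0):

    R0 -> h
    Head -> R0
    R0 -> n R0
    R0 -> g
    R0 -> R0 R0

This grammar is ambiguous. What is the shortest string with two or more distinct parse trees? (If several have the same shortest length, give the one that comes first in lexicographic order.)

g g g

length 1: no string has ≥2 trees
length 2: no string has ≥2 trees
length 3: g g g has 2 parse trees

Two derivations of g g g:
  R0 ⇒ R0 R0 ⇒ g R0 ⇒ g R0 R0 ⇒ g g R0 ⇒ g g g
  R0 ⇒ R0 R0 ⇒ R0 R0 R0 ⇒ g R0 R0 ⇒ g g R0 ⇒ g g g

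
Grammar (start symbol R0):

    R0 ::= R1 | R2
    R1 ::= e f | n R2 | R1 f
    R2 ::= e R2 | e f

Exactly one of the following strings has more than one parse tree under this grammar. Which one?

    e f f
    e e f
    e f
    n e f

e f

e f f: 1 tree
e e f: 1 tree
e f: 2 trees
n e f: 1 tree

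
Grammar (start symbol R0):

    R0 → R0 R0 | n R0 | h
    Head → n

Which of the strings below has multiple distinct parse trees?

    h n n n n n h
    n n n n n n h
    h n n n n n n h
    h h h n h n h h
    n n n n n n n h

h h h n h n h h

h n n n n n h: 1 tree
n n n n n n h: 1 tree
h n n n n n n h: 1 tree
h h h n h n h h: 85 trees
n n n n n n n h: 1 tree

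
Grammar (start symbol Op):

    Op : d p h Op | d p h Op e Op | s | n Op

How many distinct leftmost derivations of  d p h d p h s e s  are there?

Parse trees for d p h d p h s e s:
  [Op d p h [Op d p h [Op s] e [Op s]]]
  [Op d p h [Op d p h [Op s]] e [Op s]]

2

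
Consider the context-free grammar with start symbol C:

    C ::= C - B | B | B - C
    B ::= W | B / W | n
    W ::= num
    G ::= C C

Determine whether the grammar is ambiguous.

Ambiguous

Witness: n - n

Derivation 1: C ⇒ C - B ⇒ B - B ⇒ n - B ⇒ n - n
Derivation 2: C ⇒ B - C ⇒ n - C ⇒ n - B ⇒ n - n

Two distinct leftmost derivations for the same string.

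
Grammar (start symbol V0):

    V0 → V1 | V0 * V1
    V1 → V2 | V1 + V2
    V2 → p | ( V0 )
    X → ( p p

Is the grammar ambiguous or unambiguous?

Only V0, V1, V2 are reachable from V0; ignoring the rest: V0 → V0 * V1 | V1  ;  V1 → V1 + V2 | V2  — a left-associative chain with V2 at the bottom. Each string factors uniquely by precedence.

Unambiguous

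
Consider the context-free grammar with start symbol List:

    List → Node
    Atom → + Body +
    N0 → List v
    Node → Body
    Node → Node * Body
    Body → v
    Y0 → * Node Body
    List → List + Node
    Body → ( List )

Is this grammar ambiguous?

(N0, Atom, Y0 are unreachable from List, so their rules don't affect L(List).) List → List + Node | Node  ;  Node → Node * Body | Body  — a left-associative chain with Body at the bottom. Each string factors uniquely by precedence.

Unambiguous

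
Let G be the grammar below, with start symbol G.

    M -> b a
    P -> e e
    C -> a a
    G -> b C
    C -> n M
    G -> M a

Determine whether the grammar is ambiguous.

Witness: b a a

Derivation 1: G ⇒ b C ⇒ b a a
Derivation 2: G ⇒ M a ⇒ b a a

Two distinct leftmost derivations for the same string.

Ambiguous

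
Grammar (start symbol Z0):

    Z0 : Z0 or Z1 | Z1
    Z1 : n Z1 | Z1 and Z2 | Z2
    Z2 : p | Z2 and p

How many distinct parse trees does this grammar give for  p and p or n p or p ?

2

Parse trees for p and p or n p or p:
  [Z0 [Z0 [Z0 [Z1 [Z1 [Z2 p]] and [Z2 p]]] or [Z1 n [Z1 [Z2 p]]]] or [Z1 [Z2 p]]]
  [Z0 [Z0 [Z0 [Z1 [Z2 [Z2 p] and p]]] or [Z1 n [Z1 [Z2 p]]]] or [Z1 [Z2 p]]]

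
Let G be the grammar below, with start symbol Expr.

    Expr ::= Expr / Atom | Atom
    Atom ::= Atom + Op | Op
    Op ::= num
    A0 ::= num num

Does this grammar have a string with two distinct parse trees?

Only Expr, Atom, Op are reachable from Expr; ignoring the rest: This is a standard precedence ladder (Expr over Atom over Op), with each level left-recursive on its own operator ('/' at Expr, '+' at Atom). That structure is LR(1), hence unambiguous.

Unambiguous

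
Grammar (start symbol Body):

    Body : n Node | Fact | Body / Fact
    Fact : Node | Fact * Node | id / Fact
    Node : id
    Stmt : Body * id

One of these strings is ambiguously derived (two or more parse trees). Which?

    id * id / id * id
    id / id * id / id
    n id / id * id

id / id * id / id

id * id / id * id: 1 tree
id / id * id / id: 3 trees
n id / id * id: 1 tree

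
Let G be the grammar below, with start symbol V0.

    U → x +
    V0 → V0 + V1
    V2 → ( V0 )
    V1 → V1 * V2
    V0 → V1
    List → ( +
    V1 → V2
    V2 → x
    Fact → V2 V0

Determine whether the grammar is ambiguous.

(U, Fact, List are unreachable from V0, so their rules don't affect L(V0).) The grammar is stratified — V0 handles '+' (left-recursive), V1 handles '*', V2 atoms. Each operator has a fixed associativity and precedence level, so every string has one parse.

Unambiguous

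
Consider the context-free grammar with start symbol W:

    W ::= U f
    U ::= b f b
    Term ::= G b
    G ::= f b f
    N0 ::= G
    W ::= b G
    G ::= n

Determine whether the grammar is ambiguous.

Ambiguous

Witness: b f b f

Derivation 1: W ⇒ U f ⇒ b f b f
Derivation 2: W ⇒ b G ⇒ b f b f

Two distinct leftmost derivations for the same string.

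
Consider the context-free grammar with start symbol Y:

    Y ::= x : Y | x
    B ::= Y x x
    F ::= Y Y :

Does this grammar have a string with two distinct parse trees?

Unambiguous

(B, F are unreachable from Y, so their rules don't affect L(Y).) The reachable grammar is A → atom sep A | atom. Each atom is followed by either the separator (recurse) or end-of-string (stop) — no choice point.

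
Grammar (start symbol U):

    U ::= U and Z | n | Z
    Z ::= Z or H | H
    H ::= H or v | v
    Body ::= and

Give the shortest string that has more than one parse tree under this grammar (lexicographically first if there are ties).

length 1: no string has ≥2 trees
length 3: v or v has 2 parse trees

Two derivations of v or v:
  U ⇒ Z ⇒ Z or H ⇒ H or H ⇒ v or H ⇒ v or v
  U ⇒ Z ⇒ H ⇒ H or v ⇒ v or v

v or v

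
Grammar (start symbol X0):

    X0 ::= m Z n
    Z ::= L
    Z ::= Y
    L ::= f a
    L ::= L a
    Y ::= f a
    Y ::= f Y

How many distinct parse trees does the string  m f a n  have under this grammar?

Parse trees for m f a n:
  [X0 m [Z [L f a]] n]
  [X0 m [Z [Y f a]] n]

2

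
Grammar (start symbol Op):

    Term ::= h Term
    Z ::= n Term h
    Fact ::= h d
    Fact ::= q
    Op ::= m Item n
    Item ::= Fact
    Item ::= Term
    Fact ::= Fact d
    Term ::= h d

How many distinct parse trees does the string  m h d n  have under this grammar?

Parse trees for m h d n:
  [Op m [Item [Fact h d]] n]
  [Op m [Item [Term h d]] n]

2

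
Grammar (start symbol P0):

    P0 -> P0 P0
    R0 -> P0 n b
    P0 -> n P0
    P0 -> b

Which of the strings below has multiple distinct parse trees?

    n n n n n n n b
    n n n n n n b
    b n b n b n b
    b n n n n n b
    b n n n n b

n n n n n n n b: 1 tree
n n n n n n b: 1 tree
b n b n b n b: 12 trees
b n n n n n b: 1 tree
b n n n n b: 1 tree

b n b n b n b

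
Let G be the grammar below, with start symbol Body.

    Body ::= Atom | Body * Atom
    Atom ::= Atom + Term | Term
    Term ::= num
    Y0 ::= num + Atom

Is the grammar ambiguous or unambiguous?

(Y0 is unreachable from Body, so its rules don't affect L(Body).) Body → Body * Atom | Atom  ;  Atom → Atom + Term | Term  — a left-associative chain with Term at the bottom. Each string factors uniquely by precedence.

Unambiguous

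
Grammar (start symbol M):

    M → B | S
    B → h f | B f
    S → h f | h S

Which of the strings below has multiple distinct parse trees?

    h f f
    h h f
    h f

h f

h f f: 1 tree
h h f: 1 tree
h f: 2 trees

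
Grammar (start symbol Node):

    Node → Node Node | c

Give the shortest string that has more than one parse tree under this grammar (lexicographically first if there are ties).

c c c

length 1: no string has ≥2 trees
length 2: no string has ≥2 trees
length 3: c c c has 2 parse trees

Two derivations of c c c:
  Node ⇒ Node Node ⇒ Node Node Node ⇒ c Node Node ⇒ c c Node ⇒ c c c
  Node ⇒ Node Node ⇒ c Node ⇒ c Node Node ⇒ c c Node ⇒ c c c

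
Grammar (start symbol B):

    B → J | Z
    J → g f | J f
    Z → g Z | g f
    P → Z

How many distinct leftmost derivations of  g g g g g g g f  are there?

Parse trees for g g g g g g g f:
  [B [Z g [Z g [Z g [Z g [Z g [Z g [Z g f]]]]]]]]

1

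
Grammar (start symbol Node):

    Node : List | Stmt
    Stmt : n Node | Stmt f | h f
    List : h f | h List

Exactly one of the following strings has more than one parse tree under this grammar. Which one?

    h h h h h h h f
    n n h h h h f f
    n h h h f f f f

n n h h h h f f

h h h h h h h f: 1 tree
n n h h h h f f: 2 trees
n h h h f f f f: 1 tree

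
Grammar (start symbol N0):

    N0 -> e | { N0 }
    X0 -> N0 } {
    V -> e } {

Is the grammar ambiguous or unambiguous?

(X0, V are unreachable from N0, so their rules don't affect L(N0).) Each string is a nest of matched brackets around a single atom. An opening bracket forces the recursive rule; an atom forces the base rule.

Unambiguous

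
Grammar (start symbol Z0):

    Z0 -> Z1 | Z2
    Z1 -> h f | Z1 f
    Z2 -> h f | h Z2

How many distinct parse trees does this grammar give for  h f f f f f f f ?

Parse trees for h f f f f f f f:
  [Z0 [Z1 [Z1 [Z1 [Z1 [Z1 [Z1 [Z1 h f] f] f] f] f] f] f]]

1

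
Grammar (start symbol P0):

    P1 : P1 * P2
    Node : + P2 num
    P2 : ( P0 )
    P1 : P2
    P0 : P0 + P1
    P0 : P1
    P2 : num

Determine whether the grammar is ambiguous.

Only P0, P1, P2 are reachable from P0; ignoring the rest: The grammar is stratified — P0 handles '+' (left-recursive), P1 handles '*', P2 atoms. Each operator has a fixed associativity and precedence level, so every string has one parse.

Unambiguous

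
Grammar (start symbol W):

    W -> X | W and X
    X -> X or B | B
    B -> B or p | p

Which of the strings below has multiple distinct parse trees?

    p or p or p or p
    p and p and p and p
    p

p or p or p or p: 8 trees
p and p and p and p: 1 tree
p: 1 tree

p or p or p or p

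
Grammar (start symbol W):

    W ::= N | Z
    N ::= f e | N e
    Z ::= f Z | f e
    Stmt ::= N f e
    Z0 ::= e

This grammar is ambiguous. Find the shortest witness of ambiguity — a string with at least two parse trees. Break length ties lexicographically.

length 2: f e has 2 parse trees

Two derivations of f e:
  W ⇒ N ⇒ f e
  W ⇒ Z ⇒ f e

f e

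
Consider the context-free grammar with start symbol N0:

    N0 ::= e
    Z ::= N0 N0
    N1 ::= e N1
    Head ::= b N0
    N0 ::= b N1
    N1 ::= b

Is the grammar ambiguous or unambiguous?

(Z, Head are unreachable from N0, so their rules don't affect L(N0).) Restricted to the reachable nonterminals, every rule has the form A → t or A → t B, and no two rules for the same A share a first terminal. The grammar encodes a DFA — one run per string.

Unambiguous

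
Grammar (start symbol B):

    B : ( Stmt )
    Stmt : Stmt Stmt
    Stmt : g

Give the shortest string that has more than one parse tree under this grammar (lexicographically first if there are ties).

length 3: no string has ≥2 trees
length 4: no string has ≥2 trees
length 5: ( g g g ) has 2 parse trees

Two derivations of ( g g g ):
  B ⇒ ( Stmt ) ⇒ ( Stmt Stmt ) ⇒ ( Stmt Stmt Stmt ) ⇒ ( g Stmt Stmt ) ⇒ ( g g Stmt ) ⇒ ( g g g )
  B ⇒ ( Stmt ) ⇒ ( Stmt Stmt ) ⇒ ( g Stmt ) ⇒ ( g Stmt Stmt ) ⇒ ( g g Stmt ) ⇒ ( g g g )

( g g g )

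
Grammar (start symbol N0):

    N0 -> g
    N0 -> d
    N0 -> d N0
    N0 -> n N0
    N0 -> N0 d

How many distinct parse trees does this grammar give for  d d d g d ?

Parse trees for d d d g d:
  [N0 d [N0 d [N0 d [N0 [N0 g] d]]]]
  [N0 d [N0 d [N0 [N0 d [N0 g]] d]]]
  [N0 d [N0 [N0 d [N0 d [N0 g]]] d]]
  [N0 [N0 d [N0 d [N0 d [N0 g]]]] d]

4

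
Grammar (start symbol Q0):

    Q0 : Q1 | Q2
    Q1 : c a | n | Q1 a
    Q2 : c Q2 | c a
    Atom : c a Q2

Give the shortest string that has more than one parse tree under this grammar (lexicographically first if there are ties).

c a

length 1: no string has ≥2 trees
length 2: c a has 2 parse trees

Two derivations of c a:
  Q0 ⇒ Q1 ⇒ c a
  Q0 ⇒ Q2 ⇒ c a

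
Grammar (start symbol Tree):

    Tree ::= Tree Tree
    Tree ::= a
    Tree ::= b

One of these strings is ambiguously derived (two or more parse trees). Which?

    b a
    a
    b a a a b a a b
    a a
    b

b a a a b a a b

b a: 1 tree
a: 1 tree
b a a a b a a b: 429 trees
a a: 1 tree
b: 1 tree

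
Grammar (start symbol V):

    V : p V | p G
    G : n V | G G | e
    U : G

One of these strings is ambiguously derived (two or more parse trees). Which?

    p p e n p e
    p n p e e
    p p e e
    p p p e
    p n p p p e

p n p e e

p p e n p e: 1 tree
p n p e e: 2 trees
p p e e: 1 tree
p p p e: 1 tree
p n p p p e: 1 tree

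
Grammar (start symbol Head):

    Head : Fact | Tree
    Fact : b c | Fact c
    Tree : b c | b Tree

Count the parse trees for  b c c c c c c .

Parse trees for b c c c c c c:
  [Head [Fact [Fact [Fact [Fact [Fact [Fact b c] c] c] c] c] c]]

1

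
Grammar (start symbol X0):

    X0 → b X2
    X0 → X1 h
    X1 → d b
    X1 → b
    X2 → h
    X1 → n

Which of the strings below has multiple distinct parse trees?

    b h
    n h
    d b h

b h

b h: 2 trees
n h: 1 tree
d b h: 1 tree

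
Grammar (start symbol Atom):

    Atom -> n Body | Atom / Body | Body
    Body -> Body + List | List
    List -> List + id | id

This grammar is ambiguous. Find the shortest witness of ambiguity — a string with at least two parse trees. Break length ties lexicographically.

id + id

length 1: no string has ≥2 trees
length 2: no string has ≥2 trees
length 3: id + id has 2 parse trees

Two derivations of id + id:
  Atom ⇒ Body ⇒ Body + List ⇒ List + List ⇒ id + List ⇒ id + id
  Atom ⇒ Body ⇒ List ⇒ List + id ⇒ id + id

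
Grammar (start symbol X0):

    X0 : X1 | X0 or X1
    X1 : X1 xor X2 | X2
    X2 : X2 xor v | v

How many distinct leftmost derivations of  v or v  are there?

1

Parse trees for v or v:
  [X0 [X0 [X1 [X2 v]]] or [X1 [X2 v]]]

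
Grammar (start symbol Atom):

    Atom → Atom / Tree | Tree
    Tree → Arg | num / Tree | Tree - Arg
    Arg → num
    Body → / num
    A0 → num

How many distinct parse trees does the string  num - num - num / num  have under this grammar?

1

Parse trees for num - num - num / num:
  [Atom [Atom [Tree [Tree [Tree [Arg num]] - [Arg num]] - [Arg num]]] / [Tree [Arg num]]]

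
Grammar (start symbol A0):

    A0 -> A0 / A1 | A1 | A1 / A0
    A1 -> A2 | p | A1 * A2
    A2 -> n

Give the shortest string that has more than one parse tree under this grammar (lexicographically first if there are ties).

n / n

length 1: no string has ≥2 trees
length 3: n / n has 2 parse trees

Two derivations of n / n:
  A0 ⇒ A0 / A1 ⇒ A1 / A1 ⇒ A2 / A1 ⇒ n / A1 ⇒ n / A2 ⇒ n / n
  A0 ⇒ A1 / A0 ⇒ A2 / A0 ⇒ n / A0 ⇒ n / A1 ⇒ n / A2 ⇒ n / n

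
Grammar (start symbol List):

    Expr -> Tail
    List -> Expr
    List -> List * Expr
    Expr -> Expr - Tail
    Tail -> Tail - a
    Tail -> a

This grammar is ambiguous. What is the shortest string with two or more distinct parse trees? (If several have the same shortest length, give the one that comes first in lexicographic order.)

a - a

length 1: no string has ≥2 trees
length 3: a - a has 2 parse trees

Two derivations of a - a:
  List ⇒ Expr ⇒ Tail ⇒ Tail - a ⇒ a - a
  List ⇒ Expr ⇒ Expr - Tail ⇒ Tail - Tail ⇒ a - Tail ⇒ a - a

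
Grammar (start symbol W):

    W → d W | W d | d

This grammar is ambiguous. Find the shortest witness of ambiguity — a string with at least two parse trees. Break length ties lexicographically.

d d

length 1: no string has ≥2 trees
length 2: d d has 2 parse trees

Two derivations of d d:
  W ⇒ d W ⇒ d d
  W ⇒ W d ⇒ d d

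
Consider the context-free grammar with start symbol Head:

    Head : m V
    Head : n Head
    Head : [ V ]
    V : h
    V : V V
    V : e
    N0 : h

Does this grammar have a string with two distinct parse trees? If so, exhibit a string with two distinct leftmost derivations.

Witness: m e e e

Derivation 1: Head ⇒ m V ⇒ m V V ⇒ m V V V ⇒ m e V V ⇒ m e e V ⇒ m e e e
Derivation 2: Head ⇒ m V ⇒ m V V ⇒ m e V ⇒ m e V V ⇒ m e e V ⇒ m e e e

Two distinct leftmost derivations for the same string.

Ambiguous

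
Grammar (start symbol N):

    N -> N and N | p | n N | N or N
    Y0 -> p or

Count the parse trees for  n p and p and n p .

5

Parse trees for n p and p and n p:
  [N [N n [N p]] and [N [N p] and [N n [N p]]]]
  [N [N [N n [N p]] and [N p]] and [N n [N p]]]
  [N [N n [N [N p] and [N p]]] and [N n [N p]]]
  [N n [N [N p] and [N [N p] and [N n [N p]]]]]
  [N n [N [N [N p] and [N p]] and [N n [N p]]]]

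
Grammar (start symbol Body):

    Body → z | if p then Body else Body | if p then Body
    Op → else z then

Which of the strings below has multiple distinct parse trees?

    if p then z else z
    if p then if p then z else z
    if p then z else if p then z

if p then z else z: 1 tree
if p then if p then z else z: 2 trees
if p then z else if p then z: 1 tree

if p then if p then z else z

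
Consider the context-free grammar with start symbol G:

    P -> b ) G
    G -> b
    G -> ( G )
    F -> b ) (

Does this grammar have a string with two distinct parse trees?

Unambiguous

(P, F are unreachable from G, so their rules don't affect L(G).) L(G) is { openⁿ atom closeⁿ : n ≥ 0 }. The bracket depth fixes n, and the derivation is forced at every step.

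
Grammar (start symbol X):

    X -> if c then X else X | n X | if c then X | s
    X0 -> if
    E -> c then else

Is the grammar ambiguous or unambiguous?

Witness: if c then if c then s else s

Derivation 1: X ⇒ if c then X else X ⇒ if c then if c then X else X ⇒ if c then if c then s else X ⇒ if c then if c then s else s
Derivation 2: X ⇒ if c then X ⇒ if c then if c then X else X ⇒ if c then if c then s else X ⇒ if c then if c then s else s

Two distinct leftmost derivations for the same string.

Ambiguous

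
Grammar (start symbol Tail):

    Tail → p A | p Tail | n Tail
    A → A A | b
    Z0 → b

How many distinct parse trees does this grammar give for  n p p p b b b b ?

Parse trees for n p p p b b b b:
  [Tail n [Tail p [Tail p [Tail p [A [A b] [A [A b] [A [A b] [A b]]]]]]]]
  [Tail n [Tail p [Tail p [Tail p [A [A b] [A [A [A b] [A b]] [A b]]]]]]]
  [Tail n [Tail p [Tail p [Tail p [A [A [A b] [A b]] [A [A b] [A b]]]]]]]
  [Tail n [Tail p [Tail p [Tail p [A [A [A b] [A [A b] [A b]]] [A b]]]]]]
  [Tail n [Tail p [Tail p [Tail p [A [A [A [A b] [A b]] [A b]] [A b]]]]]]

5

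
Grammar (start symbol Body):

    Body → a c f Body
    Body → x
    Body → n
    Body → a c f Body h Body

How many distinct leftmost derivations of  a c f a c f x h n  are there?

Parse trees for a c f a c f x h n:
  [Body a c f [Body a c f [Body x] h [Body n]]]
  [Body a c f [Body a c f [Body x]] h [Body n]]

2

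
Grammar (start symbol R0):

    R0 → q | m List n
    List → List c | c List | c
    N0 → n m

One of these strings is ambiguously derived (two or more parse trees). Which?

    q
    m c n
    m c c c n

q: 1 tree
m c n: 1 tree
m c c c n: 4 trees

m c c c n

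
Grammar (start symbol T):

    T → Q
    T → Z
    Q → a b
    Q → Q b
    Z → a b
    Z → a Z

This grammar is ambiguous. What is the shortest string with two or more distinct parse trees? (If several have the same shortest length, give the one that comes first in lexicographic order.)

length 2: a b has 2 parse trees

Two derivations of a b:
  T ⇒ Q ⇒ a b
  T ⇒ Z ⇒ a b

a b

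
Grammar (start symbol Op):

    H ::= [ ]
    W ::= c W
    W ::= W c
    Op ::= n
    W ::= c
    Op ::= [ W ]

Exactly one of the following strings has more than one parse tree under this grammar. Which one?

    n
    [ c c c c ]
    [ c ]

n: 1 tree
[ c c c c ]: 8 trees
[ c ]: 1 tree

[ c c c c ]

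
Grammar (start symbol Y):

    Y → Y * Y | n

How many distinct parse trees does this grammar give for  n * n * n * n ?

5

Parse trees for n * n * n * n:
  [Y [Y n] * [Y [Y n] * [Y [Y n] * [Y n]]]]
  [Y [Y n] * [Y [Y [Y n] * [Y n]] * [Y n]]]
  [Y [Y [Y n] * [Y n]] * [Y [Y n] * [Y n]]]
  [Y [Y [Y n] * [Y [Y n] * [Y n]]] * [Y n]]
  [Y [Y [Y [Y n] * [Y n]] * [Y n]] * [Y n]]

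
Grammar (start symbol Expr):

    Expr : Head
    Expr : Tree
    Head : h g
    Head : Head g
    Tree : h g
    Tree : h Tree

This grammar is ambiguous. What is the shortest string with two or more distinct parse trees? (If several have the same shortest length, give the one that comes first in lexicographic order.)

length 2: h g has 2 parse trees

Two derivations of h g:
  Expr ⇒ Head ⇒ h g
  Expr ⇒ Tree ⇒ h g

h g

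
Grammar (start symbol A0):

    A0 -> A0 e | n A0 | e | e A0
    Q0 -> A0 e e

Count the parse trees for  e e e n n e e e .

Parse trees for e e e n n e e e (showing first 6 of 29):
  [A0 [A0 [A0 e [A0 e [A0 e [A0 n [A0 n [A0 e]]]]]] e] e]
  [A0 [A0 e [A0 [A0 e [A0 e [A0 n [A0 n [A0 e]]]]] e]] e]
  [A0 [A0 e [A0 e [A0 [A0 e [A0 n [A0 n [A0 e]]]] e]]] e]
  [A0 [A0 e [A0 e [A0 e [A0 [A0 n [A0 n [A0 e]]] e]]]] e]
  [A0 [A0 e [A0 e [A0 e [A0 n [A0 [A0 n [A0 e]] e]]]]] e]
  [A0 [A0 e [A0 e [A0 e [A0 n [A0 n [A0 [A0 e] e]]]]]] e]

29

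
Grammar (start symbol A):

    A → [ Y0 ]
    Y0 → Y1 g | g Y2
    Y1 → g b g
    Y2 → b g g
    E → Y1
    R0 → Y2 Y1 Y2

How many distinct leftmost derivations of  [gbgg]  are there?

2

Parse trees for [gbgg]:
  [A [ [Y0 [Y1 g b g] g] ]]
  [A [ [Y0 g [Y2 b g g]] ]]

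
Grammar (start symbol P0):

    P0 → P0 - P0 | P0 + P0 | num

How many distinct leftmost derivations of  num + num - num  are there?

Parse trees for num + num - num:
  [P0 [P0 [P0 num] + [P0 num]] - [P0 num]]
  [P0 [P0 num] + [P0 [P0 num] - [P0 num]]]

2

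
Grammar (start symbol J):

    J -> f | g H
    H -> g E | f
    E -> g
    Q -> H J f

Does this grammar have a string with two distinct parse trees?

Unambiguous

Only J, H, E are reachable from J; ignoring the rest: Each reachable nonterminal has at most one production per leading terminal, and all productions are right-linear; the derivation is determined token-by-token.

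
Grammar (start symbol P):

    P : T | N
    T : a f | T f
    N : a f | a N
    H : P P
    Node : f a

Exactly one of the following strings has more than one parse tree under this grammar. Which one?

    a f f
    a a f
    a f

a f

a f f: 1 tree
a a f: 1 tree
a f: 2 trees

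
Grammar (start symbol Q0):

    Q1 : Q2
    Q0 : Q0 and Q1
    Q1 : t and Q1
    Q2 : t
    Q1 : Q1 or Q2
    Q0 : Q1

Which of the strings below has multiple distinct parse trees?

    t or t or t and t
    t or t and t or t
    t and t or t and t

t or t or t and t: 1 tree
t or t and t or t: 1 tree
t and t or t and t: 3 trees

t and t or t and t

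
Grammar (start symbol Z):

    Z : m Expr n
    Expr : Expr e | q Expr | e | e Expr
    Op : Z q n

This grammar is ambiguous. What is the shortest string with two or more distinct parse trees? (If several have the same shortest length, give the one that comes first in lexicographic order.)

length 3: no string has ≥2 trees
length 4: m e e n has 2 parse trees

Two derivations of m e e n:
  Z ⇒ m Expr n ⇒ m Expr e n ⇒ m e e n
  Z ⇒ m Expr n ⇒ m e Expr n ⇒ m e e n

m e e n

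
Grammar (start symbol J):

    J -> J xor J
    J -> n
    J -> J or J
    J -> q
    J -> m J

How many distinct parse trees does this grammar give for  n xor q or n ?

Parse trees for n xor q or n:
  [J [J n] xor [J [J q] or [J n]]]
  [J [J [J n] xor [J q]] or [J n]]

2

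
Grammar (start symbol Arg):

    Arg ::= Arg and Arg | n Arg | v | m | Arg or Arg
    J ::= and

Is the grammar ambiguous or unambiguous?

Witness: n m and m

Derivation 1: Arg ⇒ Arg and Arg ⇒ n Arg and Arg ⇒ n m and Arg ⇒ n m and m
Derivation 2: Arg ⇒ n Arg ⇒ n Arg and Arg ⇒ n m and Arg ⇒ n m and m

Two distinct leftmost derivations for the same string.

Ambiguous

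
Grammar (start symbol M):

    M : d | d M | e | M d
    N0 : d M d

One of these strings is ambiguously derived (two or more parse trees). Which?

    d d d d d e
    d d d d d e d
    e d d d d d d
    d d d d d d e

d d d d d e: 1 tree
d d d d d e d: 6 trees
e d d d d d d: 1 tree
d d d d d d e: 1 tree

d d d d d e d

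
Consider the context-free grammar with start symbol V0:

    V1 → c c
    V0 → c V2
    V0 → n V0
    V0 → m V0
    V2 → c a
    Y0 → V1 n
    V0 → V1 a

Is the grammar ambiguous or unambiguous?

Ambiguous

Witness: c c a

Derivation 1: V0 ⇒ c V2 ⇒ c c a
Derivation 2: V0 ⇒ V1 a ⇒ c c a

Two distinct leftmost derivations for the same string.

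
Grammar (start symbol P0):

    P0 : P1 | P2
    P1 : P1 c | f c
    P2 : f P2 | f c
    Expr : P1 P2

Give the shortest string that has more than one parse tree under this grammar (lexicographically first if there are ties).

f c

length 2: f c has 2 parse trees

Two derivations of f c:
  P0 ⇒ P1 ⇒ f c
  P0 ⇒ P2 ⇒ f c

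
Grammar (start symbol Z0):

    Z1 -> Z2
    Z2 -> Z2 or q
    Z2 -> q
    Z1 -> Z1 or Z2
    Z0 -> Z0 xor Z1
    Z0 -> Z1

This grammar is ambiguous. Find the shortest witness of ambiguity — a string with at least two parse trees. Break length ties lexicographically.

q or q

length 1: no string has ≥2 trees
length 3: q or q has 2 parse trees

Two derivations of q or q:
  Z0 ⇒ Z1 ⇒ Z2 ⇒ Z2 or q ⇒ q or q
  Z0 ⇒ Z1 ⇒ Z1 or Z2 ⇒ Z2 or Z2 ⇒ q or Z2 ⇒ q or q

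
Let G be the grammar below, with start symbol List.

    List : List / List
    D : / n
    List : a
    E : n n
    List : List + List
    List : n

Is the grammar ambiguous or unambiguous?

Witness: a + a + a

Derivation 1: List ⇒ List + List ⇒ a + List ⇒ a + List + List ⇒ a + a + List ⇒ a + a + a
Derivation 2: List ⇒ List + List ⇒ List + List + List ⇒ a + List + List ⇒ a + a + List ⇒ a + a + a

Two distinct leftmost derivations for the same string.

Ambiguous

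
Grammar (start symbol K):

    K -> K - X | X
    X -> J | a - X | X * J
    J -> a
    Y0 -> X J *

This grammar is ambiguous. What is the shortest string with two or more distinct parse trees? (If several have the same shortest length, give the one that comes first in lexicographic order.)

length 1: no string has ≥2 trees
length 3: a - a has 2 parse trees

Two derivations of a - a:
  K ⇒ K - X ⇒ X - X ⇒ J - X ⇒ a - X ⇒ a - J ⇒ a - a
  K ⇒ X ⇒ a - X ⇒ a - J ⇒ a - a

a - a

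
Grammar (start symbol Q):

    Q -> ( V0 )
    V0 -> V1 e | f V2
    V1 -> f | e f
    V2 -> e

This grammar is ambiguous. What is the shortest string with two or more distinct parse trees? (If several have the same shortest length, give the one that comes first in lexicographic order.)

( f e )

length 4: ( f e ) has 2 parse trees

Two derivations of ( f e ):
  Q ⇒ ( V0 ) ⇒ ( V1 e ) ⇒ ( f e )
  Q ⇒ ( V0 ) ⇒ ( f V2 ) ⇒ ( f e )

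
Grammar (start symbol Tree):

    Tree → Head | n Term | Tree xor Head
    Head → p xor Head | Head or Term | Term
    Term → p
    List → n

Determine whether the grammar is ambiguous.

Witness: p xor p

Derivation 1: Tree ⇒ Head ⇒ p xor Head ⇒ p xor Term ⇒ p xor p
Derivation 2: Tree ⇒ Tree xor Head ⇒ Head xor Head ⇒ Term xor Head ⇒ p xor Head ⇒ p xor Term ⇒ p xor p

Two distinct leftmost derivations for the same string.

Ambiguous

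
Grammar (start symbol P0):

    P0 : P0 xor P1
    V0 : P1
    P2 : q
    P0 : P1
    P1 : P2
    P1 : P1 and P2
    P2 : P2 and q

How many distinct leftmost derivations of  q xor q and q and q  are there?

4

Parse trees for q xor q and q and q:
  [P0 [P0 [P1 [P2 q]]] xor [P1 [P2 [P2 [P2 q] and q] and q]]]
  [P0 [P0 [P1 [P2 q]]] xor [P1 [P1 [P2 q]] and [P2 [P2 q] and q]]]
  [P0 [P0 [P1 [P2 q]]] xor [P1 [P1 [P2 [P2 q] and q]] and [P2 q]]]
  [P0 [P0 [P1 [P2 q]]] xor [P1 [P1 [P1 [P2 q]] and [P2 q]] and [P2 q]]]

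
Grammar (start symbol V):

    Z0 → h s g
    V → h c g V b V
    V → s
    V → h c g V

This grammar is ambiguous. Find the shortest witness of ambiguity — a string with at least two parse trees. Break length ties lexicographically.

h c g h c g s b s

length 1: no string has ≥2 trees
length 4: no string has ≥2 trees
length 6: no string has ≥2 trees
length 7: no string has ≥2 trees
length 9: h c g h c g s b s has 2 parse trees

Two derivations of h c g h c g s b s:
  V ⇒ h c g V b V ⇒ h c g h c g V b V ⇒ h c g h c g s b V ⇒ h c g h c g s b s
  V ⇒ h c g V ⇒ h c g h c g V b V ⇒ h c g h c g s b V ⇒ h c g h c g s b s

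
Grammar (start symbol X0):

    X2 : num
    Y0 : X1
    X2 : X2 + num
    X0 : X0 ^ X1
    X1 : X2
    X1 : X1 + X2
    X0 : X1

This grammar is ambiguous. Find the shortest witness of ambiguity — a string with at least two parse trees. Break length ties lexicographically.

num + num

length 1: no string has ≥2 trees
length 3: num + num has 2 parse trees

Two derivations of num + num:
  X0 ⇒ X1 ⇒ X2 ⇒ X2 + num ⇒ num + num
  X0 ⇒ X1 ⇒ X1 + X2 ⇒ X2 + X2 ⇒ num + X2 ⇒ num + num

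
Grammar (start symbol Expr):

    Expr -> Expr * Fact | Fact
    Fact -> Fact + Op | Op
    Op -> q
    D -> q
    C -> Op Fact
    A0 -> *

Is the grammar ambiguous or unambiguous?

Unambiguous

Only Expr, Fact, Op are reachable from Expr; ignoring the rest: Expr → Expr * Fact | Fact  ;  Fact → Fact + Op | Op  — a left-associative chain with Op at the bottom. Each string factors uniquely by precedence.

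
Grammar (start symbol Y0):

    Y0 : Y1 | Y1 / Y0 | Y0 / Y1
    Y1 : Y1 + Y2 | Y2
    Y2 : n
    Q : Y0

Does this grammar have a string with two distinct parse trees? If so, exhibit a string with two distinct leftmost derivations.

Witness: n / n

Derivation 1: Y0 ⇒ Y1 / Y0 ⇒ Y2 / Y0 ⇒ n / Y0 ⇒ n / Y1 ⇒ n / Y2 ⇒ n / n
Derivation 2: Y0 ⇒ Y0 / Y1 ⇒ Y1 / Y1 ⇒ Y2 / Y1 ⇒ n / Y1 ⇒ n / Y2 ⇒ n / n

Two distinct leftmost derivations for the same string.

Ambiguous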